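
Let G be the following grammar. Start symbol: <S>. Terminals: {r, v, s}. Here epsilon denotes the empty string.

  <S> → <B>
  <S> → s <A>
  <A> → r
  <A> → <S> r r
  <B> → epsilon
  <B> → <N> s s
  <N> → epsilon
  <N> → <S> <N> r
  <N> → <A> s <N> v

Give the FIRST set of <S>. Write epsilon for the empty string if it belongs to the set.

FIRST(<S>): from <S>→<B> we get {epsilon, r, s}; from <S>→s <A> we get {s}. So FIRST(<S>) = {epsilon, r, s}.
FIRST(<A>): from <A>→r we get {r}; from <A>→<S> r r we get {r, s}. So FIRST(<A>) = {r, s}.
FIRST(<N>): from <N>→epsilon we get {epsilon}; from <N>→<S> <N> r we get {r, s}; from <N>→<A> s <N> v we get {r, s}. So FIRST(<N>) = {epsilon, r, s}.
FIRST(<B>): from <B>→epsilon we get {epsilon}; from <B>→<N> s s we get {r, s}. So FIRST(<B>) = {epsilon, r, s}.

{epsilon, r, s}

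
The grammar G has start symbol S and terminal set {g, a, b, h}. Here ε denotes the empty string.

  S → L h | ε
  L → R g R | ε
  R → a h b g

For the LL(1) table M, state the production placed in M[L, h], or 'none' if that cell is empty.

FIRST(R): from R→a h b g we get {a}. So FIRST(R) = {a}.
FIRST(L): from L→R g R we get {a}; from L→ε we get {ε}. So FIRST(L) = {ε, a}.
FIRST(S): from S→L h we get {a, h}; from S→ε we get {ε}. So FIRST(S) = {ε, a, h}.
FOLLOW(S) includes $ since S is the start symbol.
FOLLOW(L): in S→L h, L is followed by h with FIRST {h}. Thus FOLLOW(L) = {h}.
For L → R g R: FIRST(R g R) = {a}, so it goes in M[L, t] for t ∈ {a}.
For L → ε: FIRST(ε) = {ε}, so it goes in M[L, t] for t ∈ {}; since ε ∈ FIRST, also for every t ∈ FOLLOW(L) = {h}.

L → ε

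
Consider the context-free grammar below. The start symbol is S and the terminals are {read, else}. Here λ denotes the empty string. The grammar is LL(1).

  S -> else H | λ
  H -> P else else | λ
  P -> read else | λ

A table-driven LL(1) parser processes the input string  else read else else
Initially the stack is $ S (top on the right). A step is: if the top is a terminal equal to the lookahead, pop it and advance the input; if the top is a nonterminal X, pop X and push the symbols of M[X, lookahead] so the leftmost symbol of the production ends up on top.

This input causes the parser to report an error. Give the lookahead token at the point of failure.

$

step 1: stack=$ S  input=else read else else $  — expand S -> else H
step 2: stack=$ H else  input=else read else else $  — match else
step 3: stack=$ H  input=read else else $  — expand H -> P else else
step 4: stack=$ else else P  input=read else else $  — expand P -> read else
step 5: stack=$ else else else read  input=read else else $  — match read
step 6: stack=$ else else else  input=else else $  — match else
step 7: stack=$ else else  input=else $  — match else
step 8: stack=$ else  input=$  — error: top is terminal else but lookahead is $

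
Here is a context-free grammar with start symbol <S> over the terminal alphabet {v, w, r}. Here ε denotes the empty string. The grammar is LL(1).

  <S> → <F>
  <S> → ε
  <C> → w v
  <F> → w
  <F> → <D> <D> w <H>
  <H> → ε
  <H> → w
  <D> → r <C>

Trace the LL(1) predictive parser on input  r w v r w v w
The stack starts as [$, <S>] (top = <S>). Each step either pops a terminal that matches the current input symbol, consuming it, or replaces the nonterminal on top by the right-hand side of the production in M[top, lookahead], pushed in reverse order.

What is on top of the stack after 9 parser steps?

step 1: stack=$ <S>  input=r w v r w v w $  — expand <S> → <F>
step 2: stack=$ <F>  input=r w v r w v w $  — expand <F> → <D> <D> w <H>
step 3: stack=$ <H> w <D> <D>  input=r w v r w v w $  — expand <D> → r <C>
step 4: stack=$ <H> w <D> <C> r  input=r w v r w v w $  — match r
step 5: stack=$ <H> w <D> <C>  input=w v r w v w $  — expand <C> → w v
step 6: stack=$ <H> w <D> v w  input=w v r w v w $  — match w
step 7: stack=$ <H> w <D> v  input=v r w v w $  — match v
step 8: stack=$ <H> w <D>  input=r w v w $  — expand <D> → r <C>
step 9: stack=$ <H> w <C> r  input=r w v w $  — match r
Stack after step 9: $ <H> w <C> (top = <C>).

<C>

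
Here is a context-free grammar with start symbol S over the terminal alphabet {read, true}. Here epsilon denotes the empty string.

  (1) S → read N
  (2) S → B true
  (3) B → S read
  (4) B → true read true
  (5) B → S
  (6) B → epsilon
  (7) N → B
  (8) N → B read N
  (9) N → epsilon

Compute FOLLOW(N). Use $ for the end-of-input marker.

{$, read, true}

FIRST(S) = {read, true}  (via B true)
FIRST(B) = {epsilon, read, true}  (via S read, S)
FIRST(N) = {epsilon, read, true}  (via B, B read N)
FOLLOW(S) includes $ since S is the start symbol.
FOLLOW(S): in B→S read, S is followed by read with FIRST {read}; in B→S, the suffix after S is empty, so FOLLOW(S) ⊇ FOLLOW(B) = {$, read, true}. Thus FOLLOW(S) = {$, read, true}.
FOLLOW(N): in S→read N, the suffix after N is empty, so FOLLOW(N) ⊇ FOLLOW(S) = {$, read, true}; in N→B read N, the suffix after N is empty (adds nothing new). Thus FOLLOW(N) = {$, read, true}.
FOLLOW(B): in S→B true, B is followed by true with FIRST {true}; in N→B, the suffix after B is empty, so FOLLOW(B) ⊇ FOLLOW(N) = {$, read, true}; in N→B read N, B is followed by read N with FIRST {read}. Thus FOLLOW(B) = {$, read, true}.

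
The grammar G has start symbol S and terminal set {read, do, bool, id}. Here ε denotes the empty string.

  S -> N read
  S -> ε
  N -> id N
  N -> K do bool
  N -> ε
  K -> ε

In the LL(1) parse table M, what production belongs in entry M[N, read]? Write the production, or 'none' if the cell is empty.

FIRST(K) = {ε}
FIRST(N) = {ε, do, id}  (via K do bool)
FIRST(S) = {ε, do, id, read}  (via N read)
FOLLOW(S) includes $ since S is the start symbol.
FOLLOW(N): in S->N read, N is followed by read with FIRST {read}; in N->id N, the suffix after N is empty (adds nothing new). Thus FOLLOW(N) = {read}.
For N -> id N: FIRST(id N) = {id}, so it goes in M[N, t] for t ∈ {id}.
For N -> K do bool: FIRST(K do bool) = {do}, so it goes in M[N, t] for t ∈ {do}.
For N -> ε: FIRST(ε) = {ε}, so it goes in M[N, t] for t ∈ {}; since ε ∈ FIRST, also for every t ∈ FOLLOW(N) = {read}.

N -> ε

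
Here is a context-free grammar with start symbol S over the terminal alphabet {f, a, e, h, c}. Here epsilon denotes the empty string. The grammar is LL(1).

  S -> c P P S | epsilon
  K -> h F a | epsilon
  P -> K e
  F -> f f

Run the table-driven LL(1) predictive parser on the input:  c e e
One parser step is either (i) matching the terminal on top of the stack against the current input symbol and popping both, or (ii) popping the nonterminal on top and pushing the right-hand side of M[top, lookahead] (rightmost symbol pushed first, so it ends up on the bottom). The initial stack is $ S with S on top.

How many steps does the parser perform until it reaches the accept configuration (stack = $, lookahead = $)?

step 1: stack=$ S  input=c e e $  — expand S -> c P P S
step 2: stack=$ S P P c  input=c e e $  — match c
step 3: stack=$ S P P  input=e e $  — expand P -> K e
step 4: stack=$ S P e K  input=e e $  — expand K -> epsilon
step 5: stack=$ S P e  input=e e $  — match e
step 6: stack=$ S P  input=e $  — expand P -> K e
step 7: stack=$ S e K  input=e $  — expand K -> epsilon
step 8: stack=$ S e  input=e $  — match e
step 9: stack=$ S  input=$  — expand S -> epsilon
Accept reached after 9 steps.

9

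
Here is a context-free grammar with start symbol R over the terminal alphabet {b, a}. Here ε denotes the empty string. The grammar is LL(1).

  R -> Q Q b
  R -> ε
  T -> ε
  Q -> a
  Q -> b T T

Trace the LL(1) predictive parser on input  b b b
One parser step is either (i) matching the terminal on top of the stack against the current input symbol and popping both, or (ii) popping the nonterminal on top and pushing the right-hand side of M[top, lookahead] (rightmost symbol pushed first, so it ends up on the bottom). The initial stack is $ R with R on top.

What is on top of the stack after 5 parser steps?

Q

step 1: stack=$ R  input=b b b $  — expand R -> Q Q b
step 2: stack=$ b Q Q  input=b b b $  — expand Q -> b T T
step 3: stack=$ b Q T T b  input=b b b $  — match b
step 4: stack=$ b Q T T  input=b b $  — expand T -> ε
step 5: stack=$ b Q T  input=b b $  — expand T -> ε
Stack after step 5: $ b Q (top = Q).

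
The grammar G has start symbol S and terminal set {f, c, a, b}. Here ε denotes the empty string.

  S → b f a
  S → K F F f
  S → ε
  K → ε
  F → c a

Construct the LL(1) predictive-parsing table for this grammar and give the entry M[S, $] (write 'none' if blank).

S → ε

FIRST(K): from K→ε we get {ε}. So FIRST(K) = {ε}.
FIRST(F): from F→c a we get {c}. So FIRST(F) = {c}.
FIRST(S): from S→b f a we get {b}; from S→K F F f we get {c}; from S→ε we get {ε}. So FIRST(S) = {ε, b, c}.
FOLLOW(S) includes $ since S is the start symbol.
FOLLOW(S): S appears on no right-hand side. Thus FOLLOW(S) = {$}.
For S → b f a: FIRST(b f a) = {b}, so it goes in M[S, t] for t ∈ {b}.
For S → K F F f: FIRST(K F F f) = {c}, so it goes in M[S, t] for t ∈ {c}.
For S → ε: FIRST(ε) = {ε}, so it goes in M[S, t] for t ∈ {}; since ε ∈ FIRST, also for every t ∈ FOLLOW(S) = {$}.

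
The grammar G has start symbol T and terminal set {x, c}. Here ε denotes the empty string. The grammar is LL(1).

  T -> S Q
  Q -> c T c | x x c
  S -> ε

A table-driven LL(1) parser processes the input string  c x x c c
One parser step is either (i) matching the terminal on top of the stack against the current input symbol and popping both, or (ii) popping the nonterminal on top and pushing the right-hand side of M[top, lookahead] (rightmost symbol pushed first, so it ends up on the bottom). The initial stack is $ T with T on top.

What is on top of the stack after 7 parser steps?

     Stack    Input        Action
  1  $ T      c x x c c $  expand T -> S Q
  2  $ Q S    c x x c c $  expand S -> ε
  3  $ Q      c x x c c $  expand Q -> c T c
  4  $ c T c  c x x c c $  match c
  5  $ c T    x x c c $    expand T -> S Q
  6  $ c Q S  x x c c $    expand S -> ε
  7  $ c Q    x x c c $    expand Q -> x x c
Stack after step 7: $ c c x x (top = x).

x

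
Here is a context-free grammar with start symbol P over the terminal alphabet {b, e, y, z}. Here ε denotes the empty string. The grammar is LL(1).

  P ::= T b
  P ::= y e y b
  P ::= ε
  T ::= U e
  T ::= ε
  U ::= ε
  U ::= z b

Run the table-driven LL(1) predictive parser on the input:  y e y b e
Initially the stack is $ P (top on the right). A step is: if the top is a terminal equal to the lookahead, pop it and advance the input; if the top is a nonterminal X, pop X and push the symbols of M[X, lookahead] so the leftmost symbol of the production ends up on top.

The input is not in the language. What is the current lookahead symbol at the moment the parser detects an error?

e

step 1: stack=$ P  input=y e y b e $  — expand P ::= y e y b
step 2: stack=$ b y e y  input=y e y b e $  — match y
step 3: stack=$ b y e  input=e y b e $  — match e
step 4: stack=$ b y  input=y b e $  — match y
step 5: stack=$ b  input=b e $  — match b
step 6: stack=$  input=e $  — error: stack empty but input remains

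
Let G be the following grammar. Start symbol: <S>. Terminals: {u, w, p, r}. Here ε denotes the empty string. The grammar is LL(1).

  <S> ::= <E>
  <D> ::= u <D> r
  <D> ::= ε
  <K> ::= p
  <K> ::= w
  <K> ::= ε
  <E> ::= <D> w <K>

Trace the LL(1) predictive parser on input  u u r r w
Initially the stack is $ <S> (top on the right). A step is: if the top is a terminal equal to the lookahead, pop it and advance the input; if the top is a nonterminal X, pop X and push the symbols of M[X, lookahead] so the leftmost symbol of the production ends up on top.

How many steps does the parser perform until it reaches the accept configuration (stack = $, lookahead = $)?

11

step 1: stack=$ <S>  input=u u r r w $  — expand <S> ::= <E>
step 2: stack=$ <E>  input=u u r r w $  — expand <E> ::= <D> w <K>
step 3: stack=$ <K> w <D>  input=u u r r w $  — expand <D> ::= u <D> r
step 4: stack=$ <K> w r <D> u  input=u u r r w $  — match u
step 5: stack=$ <K> w r <D>  input=u r r w $  — expand <D> ::= u <D> r
step 6: stack=$ <K> w r r <D> u  input=u r r w $  — match u
step 7: stack=$ <K> w r r <D>  input=r r w $  — expand <D> ::= ε
step 8: stack=$ <K> w r r  input=r r w $  — match r
step 9: stack=$ <K> w r  input=r w $  — match r
step 10: stack=$ <K> w  input=w $  — match w
step 11: stack=$ <K>  input=$  — expand <K> ::= ε
Accept reached after 11 steps.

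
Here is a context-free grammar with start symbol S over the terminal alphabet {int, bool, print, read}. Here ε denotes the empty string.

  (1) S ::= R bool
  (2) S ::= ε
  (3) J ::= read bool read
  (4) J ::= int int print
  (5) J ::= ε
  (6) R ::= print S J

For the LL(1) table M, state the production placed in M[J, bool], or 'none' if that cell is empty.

FIRST(J): from J::=read bool read we get {read}; from J::=int int print we get {int}; from J::=ε we get {ε}. So FIRST(J) = {ε, int, read}.
FIRST(R): from R::=print S J we get {print}. So FIRST(R) = {print}.
FIRST(S): from S::=R bool we get {print}; from S::=ε we get {ε}. So FIRST(S) = {ε, print}.
FOLLOW(S) includes $ since S is the start symbol.
FOLLOW(R): in S::=R bool, R is followed by bool with FIRST {bool}. Thus FOLLOW(R) = {bool}.
FOLLOW(J): in R::=print S J, the suffix after J is empty, so FOLLOW(J) ⊇ FOLLOW(R) = {bool}. Thus FOLLOW(J) = {bool}.
For J ::= read bool read: FIRST(read bool read) = {read}, so it goes in M[J, t] for t ∈ {read}.
For J ::= int int print: FIRST(int int print) = {int}, so it goes in M[J, t] for t ∈ {int}.
For J ::= ε: FIRST(ε) = {ε}, so it goes in M[J, t] for t ∈ {}; since ε ∈ FIRST, also for every t ∈ FOLLOW(J) = {bool}.

J ::= ε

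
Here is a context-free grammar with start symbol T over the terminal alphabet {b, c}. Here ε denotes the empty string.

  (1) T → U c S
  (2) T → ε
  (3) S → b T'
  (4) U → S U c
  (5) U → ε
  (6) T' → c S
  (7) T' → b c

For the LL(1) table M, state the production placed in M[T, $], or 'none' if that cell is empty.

T → ε

FIRST(S) = {b}
FIRST(T') = {b, c}
FIRST(U) = {ε, b}  (via S U c)
FIRST(T) = {ε, b, c}  (via U c S)
FOLLOW(T) includes $ since T is the start symbol.
FOLLOW(T): T appears on no right-hand side. Thus FOLLOW(T) = {$}.
For T → U c S: FIRST(U c S) = {b, c}, so it goes in M[T, t] for t ∈ {b, c}.
For T → ε: FIRST(ε) = {ε}, so it goes in M[T, t] for t ∈ {}; since ε ∈ FIRST, also for every t ∈ FOLLOW(T) = {$}.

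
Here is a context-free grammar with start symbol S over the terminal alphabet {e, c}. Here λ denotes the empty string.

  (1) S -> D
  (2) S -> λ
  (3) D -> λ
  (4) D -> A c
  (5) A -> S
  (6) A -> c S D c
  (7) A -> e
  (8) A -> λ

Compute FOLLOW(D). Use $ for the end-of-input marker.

{$, c, e}

FIRST(S) = {λ, c, e}  (via D)
FIRST(A) = {λ, c, e}  (via S)
FIRST(D) = {λ, c, e}  (via A c)
FOLLOW(S) includes $ since S is the start symbol.
FOLLOW(A): in D->A c, A is followed by c with FIRST {c}. Thus FOLLOW(A) = {c}.
FOLLOW(S): in A->S, the suffix after S is empty, so FOLLOW(S) ⊇ FOLLOW(A) = {c}; in A->c S D c, S is followed by D c with FIRST {c, e}. Thus FOLLOW(S) = {$, c, e}.
FOLLOW(D): in S->D, the suffix after D is empty, so FOLLOW(D) ⊇ FOLLOW(S) = {$, c, e}; in A->c S D c, D is followed by c with FIRST {c}. Thus FOLLOW(D) = {$, c, e}.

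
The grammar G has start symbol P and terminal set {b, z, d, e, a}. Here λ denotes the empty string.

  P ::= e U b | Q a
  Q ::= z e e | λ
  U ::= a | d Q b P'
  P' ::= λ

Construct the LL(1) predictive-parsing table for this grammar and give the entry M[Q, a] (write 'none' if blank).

FIRST(Q): from Q::=z e e we get {z}; from Q::=λ we get {λ}. So FIRST(Q) = {λ, z}.
FIRST(U): from U::=a we get {a}; from U::=d Q b P' we get {d}. So FIRST(U) = {a, d}.
FIRST(P'): from P'::=λ we get {λ}. So FIRST(P') = {λ}.
FIRST(P): from P::=e U b we get {e}; from P::=Q a we get {a, z}. So FIRST(P) = {a, e, z}.
FOLLOW(P) includes $ since P is the start symbol.
FOLLOW(Q): in P::=Q a, Q is followed by a with FIRST {a}; in U::=d Q b P', Q is followed by b P' with FIRST {b}. Thus FOLLOW(Q) = {a, b}.
For Q ::= z e e: FIRST(z e e) = {z}, so it goes in M[Q, t] for t ∈ {z}.
For Q ::= λ: FIRST(λ) = {λ}, so it goes in M[Q, t] for t ∈ {}; since λ ∈ FIRST, also for every t ∈ FOLLOW(Q) = {a, b}.

Q ::= λ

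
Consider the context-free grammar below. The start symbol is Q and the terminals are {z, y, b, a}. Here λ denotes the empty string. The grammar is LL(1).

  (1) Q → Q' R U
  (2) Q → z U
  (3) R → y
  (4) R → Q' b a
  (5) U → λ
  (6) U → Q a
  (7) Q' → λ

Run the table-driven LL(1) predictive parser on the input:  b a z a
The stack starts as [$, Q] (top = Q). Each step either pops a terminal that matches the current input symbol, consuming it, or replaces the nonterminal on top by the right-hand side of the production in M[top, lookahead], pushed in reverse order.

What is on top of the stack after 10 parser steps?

a

step 1: stack=$ Q  input=b a z a $  — expand Q → Q' R U
step 2: stack=$ U R Q'  input=b a z a $  — expand Q' → λ
step 3: stack=$ U R  input=b a z a $  — expand R → Q' b a
step 4: stack=$ U a b Q'  input=b a z a $  — expand Q' → λ
step 5: stack=$ U a b  input=b a z a $  — match b
step 6: stack=$ U a  input=a z a $  — match a
step 7: stack=$ U  input=z a $  — expand U → Q a
step 8: stack=$ a Q  input=z a $  — expand Q → z U
step 9: stack=$ a U z  input=z a $  — match z
step 10: stack=$ a U  input=a $  — expand U → λ
Stack after step 10: $ a (top = a).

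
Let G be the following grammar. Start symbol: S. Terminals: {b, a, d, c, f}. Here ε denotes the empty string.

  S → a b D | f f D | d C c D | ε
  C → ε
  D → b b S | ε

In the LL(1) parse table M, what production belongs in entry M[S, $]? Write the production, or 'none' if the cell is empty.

S → ε

FIRST(S) = {ε, a, d, f}
FIRST(C) = {ε}
FIRST(D) = {ε, b}
FOLLOW(S) includes $ since S is the start symbol.
FOLLOW(S): in D→b b S, the suffix after S is empty, so FOLLOW(S) ⊇ FOLLOW(D) = {$}. Thus FOLLOW(S) = {$}.
FOLLOW(D): in S→a b D, the suffix after D is empty, so FOLLOW(D) ⊇ FOLLOW(S) = {$}; in S→f f D, the suffix after D is empty, so FOLLOW(D) ⊇ FOLLOW(S) = {$}; in S→d C c D, the suffix after D is empty, so FOLLOW(D) ⊇ FOLLOW(S) = {$}. Thus FOLLOW(D) = {$}.
For S → a b D: FIRST(a b D) = {a}, so it goes in M[S, t] for t ∈ {a}.
For S → f f D: FIRST(f f D) = {f}, so it goes in M[S, t] for t ∈ {f}.
For S → d C c D: FIRST(d C c D) = {d}, so it goes in M[S, t] for t ∈ {d}.
For S → ε: FIRST(ε) = {ε}, so it goes in M[S, t] for t ∈ {}; since ε ∈ FIRST, also for every t ∈ FOLLOW(S) = {$}.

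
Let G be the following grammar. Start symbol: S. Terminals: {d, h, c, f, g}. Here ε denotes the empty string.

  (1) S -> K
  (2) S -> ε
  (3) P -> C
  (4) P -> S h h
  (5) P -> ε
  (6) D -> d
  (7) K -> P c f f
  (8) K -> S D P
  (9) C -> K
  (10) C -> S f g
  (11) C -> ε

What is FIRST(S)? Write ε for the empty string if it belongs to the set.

FIRST(D) = {d}
FIRST(S) = {ε, c, d, f, h}  (via K)
FIRST(P) = {ε, c, d, f, h}  (via C, S h h)
FIRST(K) = {c, d, f, h}  (via P c f f, S D P)
FIRST(C) = {ε, c, d, f, h}  (via K, S f g)

{ε, c, d, f, h}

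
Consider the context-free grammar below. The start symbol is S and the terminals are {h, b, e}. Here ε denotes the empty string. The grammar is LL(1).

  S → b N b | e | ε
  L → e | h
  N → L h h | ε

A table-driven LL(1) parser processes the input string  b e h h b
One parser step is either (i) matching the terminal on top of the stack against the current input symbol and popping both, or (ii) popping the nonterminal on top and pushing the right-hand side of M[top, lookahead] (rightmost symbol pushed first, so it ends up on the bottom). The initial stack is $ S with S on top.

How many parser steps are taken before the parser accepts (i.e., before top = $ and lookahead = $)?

step 1: stack=$ S  input=b e h h b $  — expand S → b N b
step 2: stack=$ b N b  input=b e h h b $  — match b
step 3: stack=$ b N  input=e h h b $  — expand N → L h h
step 4: stack=$ b h h L  input=e h h b $  — expand L → e
step 5: stack=$ b h h e  input=e h h b $  — match e
step 6: stack=$ b h h  input=h h b $  — match h
step 7: stack=$ b h  input=h b $  — match h
step 8: stack=$ b  input=b $  — match b
Accept reached after 8 steps.

8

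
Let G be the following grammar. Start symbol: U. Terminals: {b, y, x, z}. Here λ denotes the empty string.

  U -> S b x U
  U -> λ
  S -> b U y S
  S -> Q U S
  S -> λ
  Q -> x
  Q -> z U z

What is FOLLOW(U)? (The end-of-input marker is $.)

FIRST(Q): from Q->x we get {x}; from Q->z U z we get {z}. So FIRST(Q) = {x, z}.
FIRST(S): from S->b U y S we get {b}; from S->Q U S we get {x, z}; from S->λ we get {λ}. So FIRST(S) = {λ, b, x, z}.
FIRST(U): from U->S b x U we get {b, x, z}; from U->λ we get {λ}. So FIRST(U) = {λ, b, x, z}.
FOLLOW(U) includes $ since U is the start symbol.
FOLLOW(S): in U->S b x U, S is followed by b x U with FIRST {b}; in S->b U y S, the suffix after S is empty (adds nothing new); in S->Q U S, the suffix after S is empty (adds nothing new). Thus FOLLOW(S) = {b}.
FOLLOW(U): in U->S b x U, the suffix after U is empty (adds nothing new); in S->b U y S, U is followed by y S with FIRST {y}; in S->Q U S, U is followed by S with FIRST {λ, b, x, z}; in S->Q U S, the suffix after U is nullable, so FOLLOW(U) ⊇ FOLLOW(S) = {b}; in Q->z U z, U is followed by z with FIRST {z}. Thus FOLLOW(U) = {$, b, x, y, z}.
FOLLOW(Q): in S->Q U S, Q is followed by U S with FIRST {λ, b, x, z}; in S->Q U S, the suffix after Q is nullable, so FOLLOW(Q) ⊇ FOLLOW(S) = {b}. Thus FOLLOW(Q) = {b, x, z}.

{$, b, x, y, z}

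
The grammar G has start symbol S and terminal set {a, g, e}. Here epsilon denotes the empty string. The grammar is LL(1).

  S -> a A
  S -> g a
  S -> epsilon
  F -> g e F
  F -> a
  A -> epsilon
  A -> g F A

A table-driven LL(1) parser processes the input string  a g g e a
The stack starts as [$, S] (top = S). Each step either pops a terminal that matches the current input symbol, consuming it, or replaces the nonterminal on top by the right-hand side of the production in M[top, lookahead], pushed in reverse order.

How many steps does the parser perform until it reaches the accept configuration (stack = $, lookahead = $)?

      Stack      Input        Action
   1  $ S        a g g e a $  expand S -> a A
   2  $ A a      a g g e a $  match a
   3  $ A        g g e a $    expand A -> g F A
   4  $ A F g    g g e a $    match g
   5  $ A F      g e a $      expand F -> g e F
   6  $ A F e g  g e a $      match g
   7  $ A F e    e a $        match e
   8  $ A F      a $          expand F -> a
   9  $ A a      a $          match a
  10  $ A        $            expand A -> epsilon
Accept reached after 10 steps.

10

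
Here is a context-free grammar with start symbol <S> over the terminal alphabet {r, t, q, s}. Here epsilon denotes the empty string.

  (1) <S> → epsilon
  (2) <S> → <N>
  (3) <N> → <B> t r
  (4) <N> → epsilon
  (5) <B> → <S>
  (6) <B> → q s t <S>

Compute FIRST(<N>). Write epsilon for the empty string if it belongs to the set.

{epsilon, q, t}

FIRST(<S>): from <S>→epsilon we get {epsilon}; from <S>→<N> we get {epsilon, q, t}. So FIRST(<S>) = {epsilon, q, t}.
FIRST(<B>): from <B>→<S> we get {epsilon, q, t}; from <B>→q s t <S> we get {q}. So FIRST(<B>) = {epsilon, q, t}.
FIRST(<N>): from <N>→<B> t r we get {q, t}; from <N>→epsilon we get {epsilon}. So FIRST(<N>) = {epsilon, q, t}.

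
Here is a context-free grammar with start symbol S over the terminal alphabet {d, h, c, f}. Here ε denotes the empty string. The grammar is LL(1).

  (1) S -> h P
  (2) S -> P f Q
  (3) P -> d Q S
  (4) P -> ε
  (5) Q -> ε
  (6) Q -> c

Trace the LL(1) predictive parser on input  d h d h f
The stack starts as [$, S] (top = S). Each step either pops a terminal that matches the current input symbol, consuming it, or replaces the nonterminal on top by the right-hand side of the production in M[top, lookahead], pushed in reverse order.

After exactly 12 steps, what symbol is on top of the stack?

f

      Stack        Input        Action
   1  $ S          d h d h f $  expand S -> P f Q
   2  $ Q f P      d h d h f $  expand P -> d Q S
   3  $ Q f S Q d  d h d h f $  match d
   4  $ Q f S Q    h d h f $    expand Q -> ε
   5  $ Q f S      h d h f $    expand S -> h P
   6  $ Q f P h    h d h f $    match h
   7  $ Q f P      d h f $      expand P -> d Q S
   8  $ Q f S Q d  d h f $      match d
   9  $ Q f S Q    h f $        expand Q -> ε
  10  $ Q f S      h f $        expand S -> h P
  11  $ Q f P h    h f $        match h
  12  $ Q f P      f $          expand P -> ε
Stack after step 12: $ Q f (top = f).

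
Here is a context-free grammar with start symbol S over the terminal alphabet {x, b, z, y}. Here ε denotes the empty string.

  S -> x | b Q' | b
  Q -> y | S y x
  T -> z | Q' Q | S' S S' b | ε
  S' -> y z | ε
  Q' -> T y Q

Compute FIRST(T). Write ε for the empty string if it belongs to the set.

FIRST(S) = {b, x}
FIRST(S') = {ε, y}
FIRST(Q) = {b, x, y}  (via S y x)
FIRST(T) = {ε, b, x, y, z}  (via Q' Q, S' S S' b)
FIRST(Q') = {b, x, y, z}  (via T y Q)

{ε, b, x, y, z}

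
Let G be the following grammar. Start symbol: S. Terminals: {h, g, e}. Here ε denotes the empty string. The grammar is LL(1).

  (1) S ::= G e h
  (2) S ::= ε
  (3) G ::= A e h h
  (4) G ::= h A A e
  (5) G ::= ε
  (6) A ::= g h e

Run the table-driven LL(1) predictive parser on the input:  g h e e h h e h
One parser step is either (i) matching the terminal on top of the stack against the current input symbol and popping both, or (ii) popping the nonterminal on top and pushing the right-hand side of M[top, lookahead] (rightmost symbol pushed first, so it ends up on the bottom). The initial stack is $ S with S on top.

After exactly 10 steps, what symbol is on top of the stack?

      Stack              Input              Action
   1  $ S                g h e e h h e h $  expand S ::= G e h
   2  $ h e G            g h e e h h e h $  expand G ::= A e h h
   3  $ h e h h e A      g h e e h h e h $  expand A ::= g h e
   4  $ h e h h e e h g  g h e e h h e h $  match g
   5  $ h e h h e e h    h e e h h e h $    match h
   6  $ h e h h e e      e e h h e h $      match e
   7  $ h e h h e        e h h e h $        match e
   8  $ h e h h          h h e h $          match h
   9  $ h e h            h e h $            match h
  10  $ h e              e h $              match e
Stack after step 10: $ h (top = h).

h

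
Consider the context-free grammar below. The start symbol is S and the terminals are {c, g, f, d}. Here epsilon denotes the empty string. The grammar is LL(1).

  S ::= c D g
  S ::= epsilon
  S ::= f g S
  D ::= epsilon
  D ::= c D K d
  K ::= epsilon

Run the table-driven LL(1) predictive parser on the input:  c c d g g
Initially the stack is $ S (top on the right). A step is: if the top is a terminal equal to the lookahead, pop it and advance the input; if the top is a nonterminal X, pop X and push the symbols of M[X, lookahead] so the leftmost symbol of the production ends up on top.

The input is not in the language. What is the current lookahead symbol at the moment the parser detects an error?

     Stack        Input        Action
  1  $ S          c c d g g $  expand S ::= c D g
  2  $ g D c      c c d g g $  match c
  3  $ g D        c d g g $    expand D ::= c D K d
  4  $ g d K D c  c d g g $    match c
  5  $ g d K D    d g g $      expand D ::= epsilon
  6  $ g d K      d g g $      expand K ::= epsilon
  7  $ g d        d g g $      match d
  8  $ g          g g $        match g
  9  $            g $          error: stack empty but input remains

g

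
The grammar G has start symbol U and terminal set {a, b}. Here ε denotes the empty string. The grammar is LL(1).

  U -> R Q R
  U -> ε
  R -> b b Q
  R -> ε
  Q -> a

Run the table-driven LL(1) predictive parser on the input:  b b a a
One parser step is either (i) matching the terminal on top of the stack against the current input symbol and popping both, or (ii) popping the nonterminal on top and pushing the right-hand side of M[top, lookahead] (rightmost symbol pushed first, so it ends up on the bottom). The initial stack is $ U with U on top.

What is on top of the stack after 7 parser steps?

step 1: stack=$ U  input=b b a a $  — expand U -> R Q R
step 2: stack=$ R Q R  input=b b a a $  — expand R -> b b Q
step 3: stack=$ R Q Q b b  input=b b a a $  — match b
step 4: stack=$ R Q Q b  input=b a a $  — match b
step 5: stack=$ R Q Q  input=a a $  — expand Q -> a
step 6: stack=$ R Q a  input=a a $  — match a
step 7: stack=$ R Q  input=a $  — expand Q -> a
Stack after step 7: $ R a (top = a).

a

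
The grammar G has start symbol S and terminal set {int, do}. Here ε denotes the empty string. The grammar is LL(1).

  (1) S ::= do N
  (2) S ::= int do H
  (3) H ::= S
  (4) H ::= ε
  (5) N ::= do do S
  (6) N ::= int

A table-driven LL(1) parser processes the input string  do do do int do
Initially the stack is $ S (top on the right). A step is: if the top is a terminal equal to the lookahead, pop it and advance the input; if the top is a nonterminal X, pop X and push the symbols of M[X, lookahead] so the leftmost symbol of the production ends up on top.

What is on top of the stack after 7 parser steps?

do

step 1: stack=$ S  input=do do do int do $  — expand S ::= do N
step 2: stack=$ N do  input=do do do int do $  — match do
step 3: stack=$ N  input=do do int do $  — expand N ::= do do S
step 4: stack=$ S do do  input=do do int do $  — match do
step 5: stack=$ S do  input=do int do $  — match do
step 6: stack=$ S  input=int do $  — expand S ::= int do H
step 7: stack=$ H do int  input=int do $  — match int
Stack after step 7: $ H do (top = do).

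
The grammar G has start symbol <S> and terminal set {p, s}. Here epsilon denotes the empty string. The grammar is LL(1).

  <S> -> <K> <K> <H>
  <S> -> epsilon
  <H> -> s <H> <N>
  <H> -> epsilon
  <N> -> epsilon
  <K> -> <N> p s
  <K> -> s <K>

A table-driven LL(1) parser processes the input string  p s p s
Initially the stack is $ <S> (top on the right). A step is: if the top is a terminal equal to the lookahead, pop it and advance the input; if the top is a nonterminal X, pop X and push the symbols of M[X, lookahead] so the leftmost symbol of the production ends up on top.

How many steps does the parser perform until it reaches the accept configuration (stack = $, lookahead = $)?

10

      Stack              Input      Action
   1  $ <S>              p s p s $  expand <S> -> <K> <K> <H>
   2  $ <H> <K> <K>      p s p s $  expand <K> -> <N> p s
   3  $ <H> <K> s p <N>  p s p s $  expand <N> -> epsilon
   4  $ <H> <K> s p      p s p s $  match p
   5  $ <H> <K> s        s p s $    match s
   6  $ <H> <K>          p s $      expand <K> -> <N> p s
   7  $ <H> s p <N>      p s $      expand <N> -> epsilon
   8  $ <H> s p          p s $      match p
   9  $ <H> s            s $        match s
  10  $ <H>              $          expand <H> -> epsilon
Accept reached after 10 steps.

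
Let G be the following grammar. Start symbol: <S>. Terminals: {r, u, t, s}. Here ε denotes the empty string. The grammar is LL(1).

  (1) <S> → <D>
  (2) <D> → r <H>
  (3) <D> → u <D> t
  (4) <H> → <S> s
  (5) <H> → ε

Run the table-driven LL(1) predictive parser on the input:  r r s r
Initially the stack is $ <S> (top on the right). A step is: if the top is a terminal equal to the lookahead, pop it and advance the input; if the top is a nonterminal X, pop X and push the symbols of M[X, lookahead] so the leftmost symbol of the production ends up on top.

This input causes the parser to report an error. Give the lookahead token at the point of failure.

r

step 1: stack=$ <S>  input=r r s r $  — expand <S> → <D>
step 2: stack=$ <D>  input=r r s r $  — expand <D> → r <H>
step 3: stack=$ <H> r  input=r r s r $  — match r
step 4: stack=$ <H>  input=r s r $  — expand <H> → <S> s
step 5: stack=$ s <S>  input=r s r $  — expand <S> → <D>
step 6: stack=$ s <D>  input=r s r $  — expand <D> → r <H>
step 7: stack=$ s <H> r  input=r s r $  — match r
step 8: stack=$ s <H>  input=s r $  — expand <H> → ε
step 9: stack=$ s  input=s r $  — match s
step 10: stack=$  input=r $  — error: stack empty but input remains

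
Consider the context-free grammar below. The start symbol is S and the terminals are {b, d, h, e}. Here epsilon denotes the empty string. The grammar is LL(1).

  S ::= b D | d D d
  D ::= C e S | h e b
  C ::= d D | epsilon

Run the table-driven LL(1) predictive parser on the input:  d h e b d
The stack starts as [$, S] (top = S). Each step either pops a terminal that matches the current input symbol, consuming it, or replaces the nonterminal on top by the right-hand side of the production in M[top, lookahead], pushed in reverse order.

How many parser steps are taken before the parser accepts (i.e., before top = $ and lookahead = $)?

step 1: stack=$ S  input=d h e b d $  — expand S ::= d D d
step 2: stack=$ d D d  input=d h e b d $  — match d
step 3: stack=$ d D  input=h e b d $  — expand D ::= h e b
step 4: stack=$ d b e h  input=h e b d $  — match h
step 5: stack=$ d b e  input=e b d $  — match e
step 6: stack=$ d b  input=b d $  — match b
step 7: stack=$ d  input=d $  — match d
Accept reached after 7 steps.

7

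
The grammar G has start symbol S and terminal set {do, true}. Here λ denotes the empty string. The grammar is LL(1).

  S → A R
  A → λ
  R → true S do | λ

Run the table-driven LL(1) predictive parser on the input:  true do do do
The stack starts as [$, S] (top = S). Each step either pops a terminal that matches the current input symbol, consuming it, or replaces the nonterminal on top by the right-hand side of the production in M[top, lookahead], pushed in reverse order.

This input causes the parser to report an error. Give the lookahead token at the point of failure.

do

     Stack        Input            Action
  1  $ S          true do do do $  expand S → A R
  2  $ R A        true do do do $  expand A → λ
  3  $ R          true do do do $  expand R → true S do
  4  $ do S true  true do do do $  match true
  5  $ do S       do do do $       expand S → A R
  6  $ do R A     do do do $       expand A → λ
  7  $ do R       do do do $       expand R → λ
  8  $ do         do do do $       match do
  9  $            do do $          error: stack empty but input remains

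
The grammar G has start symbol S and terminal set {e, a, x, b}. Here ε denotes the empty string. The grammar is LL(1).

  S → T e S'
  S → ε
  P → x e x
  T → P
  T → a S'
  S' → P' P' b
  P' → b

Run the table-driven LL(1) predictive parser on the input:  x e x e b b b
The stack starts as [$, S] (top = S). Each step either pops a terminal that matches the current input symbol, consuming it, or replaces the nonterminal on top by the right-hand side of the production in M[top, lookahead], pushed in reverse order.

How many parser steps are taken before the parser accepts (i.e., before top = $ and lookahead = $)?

      Stack         Input            Action
   1  $ S           x e x e b b b $  expand S → T e S'
   2  $ S' e T      x e x e b b b $  expand T → P
   3  $ S' e P      x e x e b b b $  expand P → x e x
   4  $ S' e x e x  x e x e b b b $  match x
   5  $ S' e x e    e x e b b b $    match e
   6  $ S' e x      x e b b b $      match x
   7  $ S' e        e b b b $        match e
   8  $ S'          b b b $          expand S' → P' P' b
   9  $ b P' P'     b b b $          expand P' → b
  10  $ b P' b      b b b $          match b
  11  $ b P'        b b $            expand P' → b
  12  $ b b         b b $            match b
  13  $ b           b $              match b
Accept reached after 13 steps.

13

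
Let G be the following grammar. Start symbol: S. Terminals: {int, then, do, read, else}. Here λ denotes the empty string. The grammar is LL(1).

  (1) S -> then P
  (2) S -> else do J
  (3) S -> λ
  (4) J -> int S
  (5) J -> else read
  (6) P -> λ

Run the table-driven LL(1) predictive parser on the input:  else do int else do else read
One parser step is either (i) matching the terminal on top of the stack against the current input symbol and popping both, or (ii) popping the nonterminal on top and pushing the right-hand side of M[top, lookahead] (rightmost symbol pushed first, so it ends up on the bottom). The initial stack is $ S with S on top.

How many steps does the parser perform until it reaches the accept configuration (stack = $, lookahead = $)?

      Stack        Input                            Action
   1  $ S          else do int else do else read $  expand S -> else do J
   2  $ J do else  else do int else do else read $  match else
   3  $ J do       do int else do else read $       match do
   4  $ J          int else do else read $          expand J -> int S
   5  $ S int      int else do else read $          match int
   6  $ S          else do else read $              expand S -> else do J
   7  $ J do else  else do else read $              match else
   8  $ J do       do else read $                   match do
   9  $ J          else read $                      expand J -> else read
  10  $ read else  else read $                      match else
  11  $ read       read $                           match read
Accept reached after 11 steps.

11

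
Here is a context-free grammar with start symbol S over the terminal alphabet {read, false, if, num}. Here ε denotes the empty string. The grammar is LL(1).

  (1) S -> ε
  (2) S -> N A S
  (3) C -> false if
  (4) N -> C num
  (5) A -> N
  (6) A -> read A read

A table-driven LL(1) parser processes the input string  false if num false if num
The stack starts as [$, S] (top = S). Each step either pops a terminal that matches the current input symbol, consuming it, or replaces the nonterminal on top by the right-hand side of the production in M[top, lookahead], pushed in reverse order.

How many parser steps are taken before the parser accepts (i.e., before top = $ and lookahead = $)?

13

step 1: stack=$ S  input=false if num false if num $  — expand S -> N A S
step 2: stack=$ S A N  input=false if num false if num $  — expand N -> C num
step 3: stack=$ S A num C  input=false if num false if num $  — expand C -> false if
step 4: stack=$ S A num if false  input=false if num false if num $  — match false
step 5: stack=$ S A num if  input=if num false if num $  — match if
step 6: stack=$ S A num  input=num false if num $  — match num
step 7: stack=$ S A  input=false if num $  — expand A -> N
step 8: stack=$ S N  input=false if num $  — expand N -> C num
step 9: stack=$ S num C  input=false if num $  — expand C -> false if
step 10: stack=$ S num if false  input=false if num $  — match false
step 11: stack=$ S num if  input=if num $  — match if
step 12: stack=$ S num  input=num $  — match num
step 13: stack=$ S  input=$  — expand S -> ε
Accept reached after 13 steps.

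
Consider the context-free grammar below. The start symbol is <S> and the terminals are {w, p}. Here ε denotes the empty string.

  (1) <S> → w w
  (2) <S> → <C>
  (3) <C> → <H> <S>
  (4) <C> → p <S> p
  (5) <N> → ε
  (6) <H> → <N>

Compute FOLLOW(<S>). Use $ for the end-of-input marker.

{$, p}

FIRST(<N>) = {ε}
FIRST(<H>) = {ε}  (via <N>)
FIRST(<S>) = {p, w}  (via <C>)
FIRST(<C>) = {p, w}  (via <H> <S>)
FOLLOW(<S>) includes $ since <S> is the start symbol.
FOLLOW(<H>): in <C>→<H> <S>, <H> is followed by <S> with FIRST {p, w}. Thus FOLLOW(<H>) = {p, w}.
FOLLOW(<N>): in <H>→<N>, the suffix after <N> is empty, so FOLLOW(<N>) ⊇ FOLLOW(<H>) = {p, w}. Thus FOLLOW(<N>) = {p, w}.
FOLLOW(<S>): in <C>→<H> <S>, the suffix after <S> is empty, so FOLLOW(<S>) ⊇ FOLLOW(<C>) = {$, p}; in <C>→p <S> p, <S> is followed by p with FIRST {p}. Thus FOLLOW(<S>) = {$, p}.
FOLLOW(<C>): in <S>→<C>, the suffix after <C> is empty, so FOLLOW(<C>) ⊇ FOLLOW(<S>) = {$, p}. Thus FOLLOW(<C>) = {$, p}.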